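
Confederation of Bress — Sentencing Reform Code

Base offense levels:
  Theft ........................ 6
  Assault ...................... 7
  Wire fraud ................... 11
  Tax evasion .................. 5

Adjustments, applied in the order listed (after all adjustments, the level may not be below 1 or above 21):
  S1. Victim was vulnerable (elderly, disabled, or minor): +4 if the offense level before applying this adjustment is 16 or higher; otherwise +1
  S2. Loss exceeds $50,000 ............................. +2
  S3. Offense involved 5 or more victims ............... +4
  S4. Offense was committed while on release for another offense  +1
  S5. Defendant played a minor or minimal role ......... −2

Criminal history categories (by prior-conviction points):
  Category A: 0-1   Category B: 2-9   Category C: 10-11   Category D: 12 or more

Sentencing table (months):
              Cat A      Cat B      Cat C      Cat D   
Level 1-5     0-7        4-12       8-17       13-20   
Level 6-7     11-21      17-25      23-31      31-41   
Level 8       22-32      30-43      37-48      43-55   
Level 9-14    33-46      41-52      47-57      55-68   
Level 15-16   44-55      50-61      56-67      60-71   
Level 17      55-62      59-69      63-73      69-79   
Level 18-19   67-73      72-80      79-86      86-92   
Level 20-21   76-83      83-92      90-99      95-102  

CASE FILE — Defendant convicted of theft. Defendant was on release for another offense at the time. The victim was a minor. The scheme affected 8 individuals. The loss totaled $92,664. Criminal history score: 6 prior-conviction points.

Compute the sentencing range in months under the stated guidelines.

Base offense level for theft: 6.
S1 applies (level before this adjustment is 6 < 16, so +1): 6 + 1 = 7.
S2 applies: 7 + 2 = 9.
S3 applies: 9 + 4 = 13.
S4 applies: 13 + 1 = 14.
S5 does not apply.
Final offense level: 14.
Criminal history: 6 prior points → Category B (2-9).
Level 14 falls in the 9-14 band.
Grid: Level 9-14 × Category B = 41-52 months.

41-52 months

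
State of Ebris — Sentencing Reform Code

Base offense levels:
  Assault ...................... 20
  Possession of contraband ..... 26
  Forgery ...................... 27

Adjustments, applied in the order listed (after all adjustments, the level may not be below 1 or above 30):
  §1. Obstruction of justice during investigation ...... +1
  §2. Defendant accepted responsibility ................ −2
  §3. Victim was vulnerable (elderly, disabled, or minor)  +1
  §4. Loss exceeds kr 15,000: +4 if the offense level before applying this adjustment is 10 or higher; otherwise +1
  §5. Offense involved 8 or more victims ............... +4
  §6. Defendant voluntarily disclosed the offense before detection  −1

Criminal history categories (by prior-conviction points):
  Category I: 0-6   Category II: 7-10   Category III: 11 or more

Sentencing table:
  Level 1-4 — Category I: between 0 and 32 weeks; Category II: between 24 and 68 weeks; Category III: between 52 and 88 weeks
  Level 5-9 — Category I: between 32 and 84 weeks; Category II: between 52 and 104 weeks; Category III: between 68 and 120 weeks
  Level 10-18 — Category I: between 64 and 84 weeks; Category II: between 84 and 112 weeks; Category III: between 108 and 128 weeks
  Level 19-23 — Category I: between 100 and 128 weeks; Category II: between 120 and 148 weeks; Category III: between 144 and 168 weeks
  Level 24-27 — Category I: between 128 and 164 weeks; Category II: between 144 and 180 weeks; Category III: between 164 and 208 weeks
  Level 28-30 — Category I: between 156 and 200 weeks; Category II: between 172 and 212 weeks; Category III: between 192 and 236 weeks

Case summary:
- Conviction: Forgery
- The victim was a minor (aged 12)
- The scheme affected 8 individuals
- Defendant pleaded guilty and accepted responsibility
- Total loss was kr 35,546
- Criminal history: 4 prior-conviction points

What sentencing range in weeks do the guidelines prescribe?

156-200 weeks

Base offense level for forgery: 27.
§1 does not apply.
§2 applies: 27 − 2 = 25.
§3 applies: 25 + 1 = 26.
§4 applies (level before this adjustment is 26 ≥ 10, so +4): 26 + 4 = 30.
§5 applies: 30 + 4 = 34.
Level 34 exceeds the maximum of 30; capped at 30.
Final offense level: 30.
Criminal history: 4 prior points → Category I (0-6).
Level 30 falls in the 28-30 band.
Grid: Level 28-30 × Category I = 156-200 weeks.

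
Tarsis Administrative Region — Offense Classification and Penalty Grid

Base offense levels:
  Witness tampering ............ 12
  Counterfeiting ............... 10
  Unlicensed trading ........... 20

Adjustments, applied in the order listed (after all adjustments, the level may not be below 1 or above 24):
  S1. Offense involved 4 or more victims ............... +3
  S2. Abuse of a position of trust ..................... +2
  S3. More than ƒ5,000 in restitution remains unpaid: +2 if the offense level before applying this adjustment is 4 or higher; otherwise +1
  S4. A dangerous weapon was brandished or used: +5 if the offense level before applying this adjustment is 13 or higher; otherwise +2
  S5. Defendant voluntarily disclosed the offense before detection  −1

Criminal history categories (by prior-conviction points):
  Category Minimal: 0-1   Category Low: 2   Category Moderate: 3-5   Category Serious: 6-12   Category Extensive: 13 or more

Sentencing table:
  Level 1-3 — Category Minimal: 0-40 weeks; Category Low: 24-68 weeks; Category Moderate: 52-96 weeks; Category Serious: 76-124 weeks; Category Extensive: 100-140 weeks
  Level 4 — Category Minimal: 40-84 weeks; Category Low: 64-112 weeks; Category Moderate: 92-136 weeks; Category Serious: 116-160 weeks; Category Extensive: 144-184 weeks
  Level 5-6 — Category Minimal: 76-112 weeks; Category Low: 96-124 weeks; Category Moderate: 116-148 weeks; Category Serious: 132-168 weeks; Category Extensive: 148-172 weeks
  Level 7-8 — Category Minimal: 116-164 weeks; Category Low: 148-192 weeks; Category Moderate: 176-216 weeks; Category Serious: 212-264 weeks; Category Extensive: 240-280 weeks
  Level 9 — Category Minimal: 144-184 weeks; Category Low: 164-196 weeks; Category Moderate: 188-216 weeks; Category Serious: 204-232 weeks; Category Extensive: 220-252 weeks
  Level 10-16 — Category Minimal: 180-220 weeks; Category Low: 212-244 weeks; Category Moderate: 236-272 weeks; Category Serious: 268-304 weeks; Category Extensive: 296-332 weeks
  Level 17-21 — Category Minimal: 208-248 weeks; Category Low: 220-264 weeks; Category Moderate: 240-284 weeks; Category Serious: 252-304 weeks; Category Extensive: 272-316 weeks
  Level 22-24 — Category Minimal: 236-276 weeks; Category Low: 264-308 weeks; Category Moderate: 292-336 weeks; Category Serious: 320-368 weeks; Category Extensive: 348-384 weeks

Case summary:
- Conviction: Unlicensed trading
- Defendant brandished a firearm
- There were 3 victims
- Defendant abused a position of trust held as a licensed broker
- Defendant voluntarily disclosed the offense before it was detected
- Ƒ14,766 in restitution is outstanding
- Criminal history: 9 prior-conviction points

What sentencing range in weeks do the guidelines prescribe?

320-368 weeks

Base offense level for unlicensed trading: 20.
S2 applies: 20 + 2 = 22.
S3 applies (level before this adjustment is 22 ≥ 4, so +2): 22 + 2 = 24.
S4 applies (level before this adjustment is 24 ≥ 13, so +5): 24 + 5 = 29.
S5 applies: 29 − 1 = 28.
Level 28 exceeds the maximum of 24; capped at 24.
Final offense level: 24.
Criminal history: 9 prior points → Category Serious (6-12).
Level 24 falls in the 22-24 band.
Grid: Level 22-24 × Category Serious = 320-368 weeks.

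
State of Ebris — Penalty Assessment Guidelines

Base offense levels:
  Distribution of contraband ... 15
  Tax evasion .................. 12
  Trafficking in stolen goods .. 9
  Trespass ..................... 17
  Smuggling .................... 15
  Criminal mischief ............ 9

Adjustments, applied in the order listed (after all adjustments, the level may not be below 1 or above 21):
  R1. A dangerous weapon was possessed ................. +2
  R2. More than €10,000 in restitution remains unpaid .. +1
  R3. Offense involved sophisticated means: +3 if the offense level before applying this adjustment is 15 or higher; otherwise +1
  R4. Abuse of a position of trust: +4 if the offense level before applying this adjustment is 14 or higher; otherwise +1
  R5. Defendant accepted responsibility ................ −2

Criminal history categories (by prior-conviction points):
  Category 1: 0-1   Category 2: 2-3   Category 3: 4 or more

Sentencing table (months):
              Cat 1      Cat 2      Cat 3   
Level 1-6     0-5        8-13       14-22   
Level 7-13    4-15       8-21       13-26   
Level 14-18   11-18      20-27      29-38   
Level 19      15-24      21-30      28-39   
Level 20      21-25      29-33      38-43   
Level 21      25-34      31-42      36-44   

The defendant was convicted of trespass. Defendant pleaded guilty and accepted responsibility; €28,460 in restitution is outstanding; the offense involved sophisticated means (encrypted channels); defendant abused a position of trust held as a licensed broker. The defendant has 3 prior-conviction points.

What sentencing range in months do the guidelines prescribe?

31-42 months

Base offense level for trespass: 17.
R1 does not apply.
R2 applies: 17 + 1 = 18.
R3 applies (level before this adjustment is 18 ≥ 15, so +3): 18 + 3 = 21.
R4 applies (level before this adjustment is 21 ≥ 14, so +4): 21 + 4 = 25.
R5 applies: 25 − 2 = 23.
Level 23 exceeds the maximum of 21; capped at 21.
Final offense level: 21.
Criminal history: 3 prior points → Category 2 (2-3).
Level 21 falls in the 21 band.
Grid: Level 21 × Category 2 = 31-42 months.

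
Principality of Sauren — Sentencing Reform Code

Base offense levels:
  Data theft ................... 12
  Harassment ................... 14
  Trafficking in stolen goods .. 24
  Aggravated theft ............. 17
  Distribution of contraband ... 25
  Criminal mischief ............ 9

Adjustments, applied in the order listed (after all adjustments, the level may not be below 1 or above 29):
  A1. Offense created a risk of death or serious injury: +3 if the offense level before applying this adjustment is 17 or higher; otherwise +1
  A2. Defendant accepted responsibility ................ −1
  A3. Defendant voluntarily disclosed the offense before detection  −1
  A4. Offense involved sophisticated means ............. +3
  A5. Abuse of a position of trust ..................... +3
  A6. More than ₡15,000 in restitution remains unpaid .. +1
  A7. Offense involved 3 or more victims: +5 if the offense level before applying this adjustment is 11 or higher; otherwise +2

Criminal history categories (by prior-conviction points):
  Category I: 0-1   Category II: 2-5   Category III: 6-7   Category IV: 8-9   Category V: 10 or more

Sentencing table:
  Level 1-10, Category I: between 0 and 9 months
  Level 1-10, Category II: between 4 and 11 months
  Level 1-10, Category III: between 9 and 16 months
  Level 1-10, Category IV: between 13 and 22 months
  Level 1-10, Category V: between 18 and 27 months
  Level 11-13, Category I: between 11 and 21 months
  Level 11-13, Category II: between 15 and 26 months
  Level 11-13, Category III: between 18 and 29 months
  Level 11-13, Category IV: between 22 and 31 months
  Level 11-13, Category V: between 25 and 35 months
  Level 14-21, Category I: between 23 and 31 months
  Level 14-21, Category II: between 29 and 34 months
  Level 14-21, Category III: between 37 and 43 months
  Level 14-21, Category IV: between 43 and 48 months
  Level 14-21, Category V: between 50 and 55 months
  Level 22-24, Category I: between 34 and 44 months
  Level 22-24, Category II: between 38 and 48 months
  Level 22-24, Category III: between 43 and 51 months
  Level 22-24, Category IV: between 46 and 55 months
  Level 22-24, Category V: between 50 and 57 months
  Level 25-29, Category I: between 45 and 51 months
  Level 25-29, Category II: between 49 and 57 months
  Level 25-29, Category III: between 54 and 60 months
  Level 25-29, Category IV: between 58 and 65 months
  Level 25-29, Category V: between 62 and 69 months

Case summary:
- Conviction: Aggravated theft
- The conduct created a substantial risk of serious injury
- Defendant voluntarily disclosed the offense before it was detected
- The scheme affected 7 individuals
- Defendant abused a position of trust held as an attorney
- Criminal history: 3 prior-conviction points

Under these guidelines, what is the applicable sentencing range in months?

Base offense level for aggravated theft: 17.
A1 applies (level before this adjustment is 17 ≥ 17, so +3): 17 + 3 = 20.
A2 does not apply.
A3 applies: 20 − 1 = 19.
A4 does not apply.
A5 applies: 19 + 3 = 22.
A6 does not apply.
A7 applies (level before this adjustment is 22 ≥ 11, so +5): 22 + 5 = 27.
Final offense level: 27.
Criminal history: 3 prior points → Category II (2-5).
Level 27 falls in the 25-29 band.
Grid: Level 25-29 × Category II = 49-57 months.

49-57 months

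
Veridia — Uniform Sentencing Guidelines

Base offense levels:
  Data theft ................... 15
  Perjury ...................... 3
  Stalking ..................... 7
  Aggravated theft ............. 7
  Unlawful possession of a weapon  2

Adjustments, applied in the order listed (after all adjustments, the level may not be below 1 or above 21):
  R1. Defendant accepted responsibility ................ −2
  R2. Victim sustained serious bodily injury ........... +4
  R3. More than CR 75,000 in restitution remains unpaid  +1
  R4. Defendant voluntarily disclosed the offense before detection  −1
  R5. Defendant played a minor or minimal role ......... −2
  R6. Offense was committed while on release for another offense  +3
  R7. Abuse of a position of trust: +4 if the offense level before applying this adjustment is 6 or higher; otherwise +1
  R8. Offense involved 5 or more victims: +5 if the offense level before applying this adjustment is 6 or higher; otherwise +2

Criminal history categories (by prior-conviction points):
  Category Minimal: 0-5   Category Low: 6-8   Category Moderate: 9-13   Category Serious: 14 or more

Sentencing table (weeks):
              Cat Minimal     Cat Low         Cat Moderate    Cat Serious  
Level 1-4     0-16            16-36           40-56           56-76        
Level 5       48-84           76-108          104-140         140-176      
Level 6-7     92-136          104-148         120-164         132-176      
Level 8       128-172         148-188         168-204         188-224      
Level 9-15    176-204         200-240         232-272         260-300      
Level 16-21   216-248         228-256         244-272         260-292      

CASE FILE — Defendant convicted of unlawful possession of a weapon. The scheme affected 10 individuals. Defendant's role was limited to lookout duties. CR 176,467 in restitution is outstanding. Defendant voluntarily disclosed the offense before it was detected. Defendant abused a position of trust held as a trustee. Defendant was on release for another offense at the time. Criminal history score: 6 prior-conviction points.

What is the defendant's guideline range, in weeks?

104-148 weeks

Base offense level for unlawful possession of a weapon: 2.
R2 does not apply.
R3 applies: 2 + 1 = 3.
R4 applies: 3 − 1 = 2.
R5 applies: 2 − 2 = 0.
R6 applies: 0 + 3 = 3.
R7 applies (level before this adjustment is 3 < 6, so +1): 3 + 1 = 4.
R8 applies (level before this adjustment is 4 < 6, so +2): 4 + 2 = 6.
Final offense level: 6.
Criminal history: 6 prior points → Category Low (6-8).
Level 6 falls in the 6-7 band.
Grid: Level 6-7 × Category Low = 104-148 weeks.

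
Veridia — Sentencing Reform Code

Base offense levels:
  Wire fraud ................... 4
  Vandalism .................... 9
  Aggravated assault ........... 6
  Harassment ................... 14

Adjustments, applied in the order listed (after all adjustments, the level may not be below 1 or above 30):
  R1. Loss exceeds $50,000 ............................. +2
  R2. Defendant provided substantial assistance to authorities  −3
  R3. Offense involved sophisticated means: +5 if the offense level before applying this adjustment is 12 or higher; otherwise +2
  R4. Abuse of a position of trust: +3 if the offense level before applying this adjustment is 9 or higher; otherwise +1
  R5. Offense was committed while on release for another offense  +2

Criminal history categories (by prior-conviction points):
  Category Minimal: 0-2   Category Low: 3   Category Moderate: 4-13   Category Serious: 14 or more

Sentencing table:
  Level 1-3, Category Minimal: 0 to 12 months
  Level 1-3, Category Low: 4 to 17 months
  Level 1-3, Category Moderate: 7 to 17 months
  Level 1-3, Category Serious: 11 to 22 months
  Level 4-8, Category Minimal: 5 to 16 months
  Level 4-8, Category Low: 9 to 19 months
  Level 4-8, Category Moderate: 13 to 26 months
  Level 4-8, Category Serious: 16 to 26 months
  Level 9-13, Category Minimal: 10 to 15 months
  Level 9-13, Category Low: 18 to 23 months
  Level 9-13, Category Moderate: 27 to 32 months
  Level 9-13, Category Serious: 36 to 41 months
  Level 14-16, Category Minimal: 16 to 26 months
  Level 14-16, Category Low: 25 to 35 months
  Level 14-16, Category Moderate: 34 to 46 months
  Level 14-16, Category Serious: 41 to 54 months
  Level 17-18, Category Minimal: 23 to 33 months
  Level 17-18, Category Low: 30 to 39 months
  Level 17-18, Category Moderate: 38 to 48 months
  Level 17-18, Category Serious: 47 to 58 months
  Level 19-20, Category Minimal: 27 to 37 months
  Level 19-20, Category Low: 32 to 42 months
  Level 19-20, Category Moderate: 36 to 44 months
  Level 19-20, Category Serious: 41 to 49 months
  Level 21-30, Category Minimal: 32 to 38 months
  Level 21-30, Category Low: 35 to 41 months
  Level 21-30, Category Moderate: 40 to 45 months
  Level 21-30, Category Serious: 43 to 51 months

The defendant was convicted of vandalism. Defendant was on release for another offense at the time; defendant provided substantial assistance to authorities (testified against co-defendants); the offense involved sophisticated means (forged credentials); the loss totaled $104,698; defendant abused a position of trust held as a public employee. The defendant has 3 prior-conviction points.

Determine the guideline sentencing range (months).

Base offense level for vandalism: 9.
R1 applies: 9 + 2 = 11.
R2 applies: 11 − 3 = 8.
R3 applies (level before this adjustment is 8 < 12, so +2): 8 + 2 = 10.
R4 applies (level before this adjustment is 10 ≥ 9, so +3): 10 + 3 = 13.
R5 applies: 13 + 2 = 15.
Final offense level: 15.
Criminal history: 3 prior points → Category Low (3).
Level 15 falls in the 14-16 band.
Grid: Level 14-16 × Category Low = 25-35 months.

25-35 months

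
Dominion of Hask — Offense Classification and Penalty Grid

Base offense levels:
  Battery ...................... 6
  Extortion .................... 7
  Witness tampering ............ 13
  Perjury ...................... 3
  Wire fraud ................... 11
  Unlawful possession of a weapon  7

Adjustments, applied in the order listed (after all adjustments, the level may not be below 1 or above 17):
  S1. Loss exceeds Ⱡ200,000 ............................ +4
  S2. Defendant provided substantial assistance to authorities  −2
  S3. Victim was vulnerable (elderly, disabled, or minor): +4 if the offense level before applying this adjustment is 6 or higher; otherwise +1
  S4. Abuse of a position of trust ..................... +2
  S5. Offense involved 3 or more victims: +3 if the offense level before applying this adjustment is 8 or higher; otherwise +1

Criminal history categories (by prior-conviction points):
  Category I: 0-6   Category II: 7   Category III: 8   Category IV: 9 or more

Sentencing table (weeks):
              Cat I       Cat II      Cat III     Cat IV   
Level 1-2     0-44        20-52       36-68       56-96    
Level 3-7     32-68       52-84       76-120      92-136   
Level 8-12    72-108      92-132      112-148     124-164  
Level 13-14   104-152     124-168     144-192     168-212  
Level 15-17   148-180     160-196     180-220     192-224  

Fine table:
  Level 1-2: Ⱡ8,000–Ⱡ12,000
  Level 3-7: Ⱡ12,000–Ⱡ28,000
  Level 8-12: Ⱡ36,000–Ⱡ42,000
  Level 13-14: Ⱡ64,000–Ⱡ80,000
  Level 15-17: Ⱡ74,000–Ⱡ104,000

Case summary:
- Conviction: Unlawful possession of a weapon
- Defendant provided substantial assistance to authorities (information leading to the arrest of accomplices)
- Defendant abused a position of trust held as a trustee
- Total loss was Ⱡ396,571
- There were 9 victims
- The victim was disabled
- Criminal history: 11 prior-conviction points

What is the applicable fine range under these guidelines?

Ⱡ74,000–Ⱡ104,000

Base offense level for unlawful possession of a weapon: 7.
S1 applies: 7 + 4 = 11.
S2 applies: 11 − 2 = 9.
S3 applies (level before this adjustment is 9 ≥ 6, so +4): 9 + 4 = 13.
S4 applies: 13 + 2 = 15.
S5 applies (level before this adjustment is 15 ≥ 8, so +3): 15 + 3 = 18.
Level 18 exceeds the maximum of 17; capped at 17.
Final offense level: 17.
Level 17 falls in the 15-17 band.
Fine table: Level 15-17 → Ⱡ74,000–Ⱡ104,000.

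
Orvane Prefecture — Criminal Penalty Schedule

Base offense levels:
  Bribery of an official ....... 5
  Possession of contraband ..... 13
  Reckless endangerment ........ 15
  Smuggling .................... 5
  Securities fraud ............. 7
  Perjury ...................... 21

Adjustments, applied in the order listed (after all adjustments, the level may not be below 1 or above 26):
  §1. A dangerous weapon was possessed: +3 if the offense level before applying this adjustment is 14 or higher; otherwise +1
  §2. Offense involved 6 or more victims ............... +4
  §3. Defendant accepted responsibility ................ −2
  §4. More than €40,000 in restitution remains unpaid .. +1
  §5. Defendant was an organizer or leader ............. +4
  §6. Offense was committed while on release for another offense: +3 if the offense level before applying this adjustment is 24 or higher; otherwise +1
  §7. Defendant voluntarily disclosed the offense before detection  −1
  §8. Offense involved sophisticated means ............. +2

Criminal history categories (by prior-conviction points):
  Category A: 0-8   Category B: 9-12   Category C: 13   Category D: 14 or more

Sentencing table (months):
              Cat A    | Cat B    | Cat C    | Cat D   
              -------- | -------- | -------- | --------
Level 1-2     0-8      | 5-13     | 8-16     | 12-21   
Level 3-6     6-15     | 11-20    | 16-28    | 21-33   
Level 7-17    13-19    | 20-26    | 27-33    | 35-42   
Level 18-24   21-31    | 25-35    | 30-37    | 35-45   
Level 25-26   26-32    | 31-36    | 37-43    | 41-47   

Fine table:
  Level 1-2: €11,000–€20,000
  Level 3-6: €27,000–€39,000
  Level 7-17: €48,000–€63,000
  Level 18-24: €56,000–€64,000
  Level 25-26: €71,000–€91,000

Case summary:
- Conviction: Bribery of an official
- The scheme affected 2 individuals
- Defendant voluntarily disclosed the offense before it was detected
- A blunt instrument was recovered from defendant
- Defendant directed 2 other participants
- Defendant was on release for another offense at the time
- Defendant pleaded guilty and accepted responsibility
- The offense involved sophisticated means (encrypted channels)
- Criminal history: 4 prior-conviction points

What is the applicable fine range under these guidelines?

€48,000–€63,000

Base offense level for bribery of an official: 5.
§1 applies (level before this adjustment is 5 < 14, so +1): 5 + 1 = 6.
§3 applies: 6 − 2 = 4.
§5 applies: 4 + 4 = 8.
§6 applies (level before this adjustment is 8 < 24, so +1): 8 + 1 = 9.
§7 applies: 9 − 1 = 8.
§8 applies: 8 + 2 = 10.
Final offense level: 10.
Level 10 falls in the 7-17 band.
Fine table: Level 7-17 → €48,000–€63,000.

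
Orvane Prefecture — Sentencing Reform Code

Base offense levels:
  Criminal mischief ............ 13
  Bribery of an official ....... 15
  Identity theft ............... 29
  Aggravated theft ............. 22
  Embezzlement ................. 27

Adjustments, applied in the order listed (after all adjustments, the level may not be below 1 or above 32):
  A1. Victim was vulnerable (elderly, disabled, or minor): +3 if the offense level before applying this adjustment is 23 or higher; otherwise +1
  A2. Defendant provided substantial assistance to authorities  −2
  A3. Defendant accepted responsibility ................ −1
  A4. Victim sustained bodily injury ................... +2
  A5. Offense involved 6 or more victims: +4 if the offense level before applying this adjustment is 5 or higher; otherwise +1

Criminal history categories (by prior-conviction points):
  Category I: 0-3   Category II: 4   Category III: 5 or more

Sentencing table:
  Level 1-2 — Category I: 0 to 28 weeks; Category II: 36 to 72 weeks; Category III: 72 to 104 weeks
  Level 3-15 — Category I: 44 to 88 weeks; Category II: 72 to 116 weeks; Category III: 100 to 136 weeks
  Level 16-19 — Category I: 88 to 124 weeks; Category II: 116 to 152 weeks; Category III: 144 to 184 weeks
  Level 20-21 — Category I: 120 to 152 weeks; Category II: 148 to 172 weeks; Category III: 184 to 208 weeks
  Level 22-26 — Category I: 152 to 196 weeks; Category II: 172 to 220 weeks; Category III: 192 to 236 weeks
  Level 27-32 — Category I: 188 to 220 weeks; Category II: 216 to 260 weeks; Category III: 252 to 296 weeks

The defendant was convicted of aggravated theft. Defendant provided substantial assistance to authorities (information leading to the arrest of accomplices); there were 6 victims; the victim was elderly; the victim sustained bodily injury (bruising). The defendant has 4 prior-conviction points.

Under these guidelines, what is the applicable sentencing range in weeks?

Base offense level for aggravated theft: 22.
A1 applies (level before this adjustment is 22 < 23, so +1): 22 + 1 = 23.
A2 applies: 23 − 2 = 21.
A3 does not apply.
A4 applies: 21 + 2 = 23.
A5 applies (level before this adjustment is 23 ≥ 5, so +4): 23 + 4 = 27.
Final offense level: 27.
Criminal history: 4 prior points → Category II (4).
Level 27 falls in the 27-32 band.
Grid: Level 27-32 × Category II = 216-260 weeks.

216-260 weeks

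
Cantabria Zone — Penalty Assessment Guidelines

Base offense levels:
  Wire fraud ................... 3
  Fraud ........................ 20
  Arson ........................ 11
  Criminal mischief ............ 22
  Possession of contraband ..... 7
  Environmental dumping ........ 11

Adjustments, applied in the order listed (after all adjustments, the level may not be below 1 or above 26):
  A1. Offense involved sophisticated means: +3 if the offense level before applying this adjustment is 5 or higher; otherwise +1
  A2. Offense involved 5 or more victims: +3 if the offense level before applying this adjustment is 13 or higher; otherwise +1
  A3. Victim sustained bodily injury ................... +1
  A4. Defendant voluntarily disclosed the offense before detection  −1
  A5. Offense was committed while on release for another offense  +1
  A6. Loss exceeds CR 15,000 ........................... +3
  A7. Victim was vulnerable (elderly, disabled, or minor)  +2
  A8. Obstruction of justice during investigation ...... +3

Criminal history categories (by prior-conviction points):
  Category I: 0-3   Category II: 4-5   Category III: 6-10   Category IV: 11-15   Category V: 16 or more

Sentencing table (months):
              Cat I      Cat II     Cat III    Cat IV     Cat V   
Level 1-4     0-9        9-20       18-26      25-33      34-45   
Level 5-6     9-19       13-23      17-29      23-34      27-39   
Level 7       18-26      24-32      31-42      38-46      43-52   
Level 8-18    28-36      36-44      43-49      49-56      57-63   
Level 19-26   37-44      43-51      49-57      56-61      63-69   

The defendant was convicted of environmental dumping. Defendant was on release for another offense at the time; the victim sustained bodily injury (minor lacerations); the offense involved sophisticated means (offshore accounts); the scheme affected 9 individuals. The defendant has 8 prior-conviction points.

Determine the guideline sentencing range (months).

Base offense level for environmental dumping: 11.
A1 applies (level before this adjustment is 11 ≥ 5, so +3): 11 + 3 = 14.
A2 applies (level before this adjustment is 14 ≥ 13, so +3): 14 + 3 = 17.
A3 applies: 17 + 1 = 18.
A4 does not apply.
A5 applies: 18 + 1 = 19.
A6 does not apply.
A7 does not apply.
Final offense level: 19.
Criminal history: 8 prior points → Category III (6-10).
Level 19 falls in the 19-26 band.
Grid: Level 19-26 × Category III = 49-57 months.

49-57 months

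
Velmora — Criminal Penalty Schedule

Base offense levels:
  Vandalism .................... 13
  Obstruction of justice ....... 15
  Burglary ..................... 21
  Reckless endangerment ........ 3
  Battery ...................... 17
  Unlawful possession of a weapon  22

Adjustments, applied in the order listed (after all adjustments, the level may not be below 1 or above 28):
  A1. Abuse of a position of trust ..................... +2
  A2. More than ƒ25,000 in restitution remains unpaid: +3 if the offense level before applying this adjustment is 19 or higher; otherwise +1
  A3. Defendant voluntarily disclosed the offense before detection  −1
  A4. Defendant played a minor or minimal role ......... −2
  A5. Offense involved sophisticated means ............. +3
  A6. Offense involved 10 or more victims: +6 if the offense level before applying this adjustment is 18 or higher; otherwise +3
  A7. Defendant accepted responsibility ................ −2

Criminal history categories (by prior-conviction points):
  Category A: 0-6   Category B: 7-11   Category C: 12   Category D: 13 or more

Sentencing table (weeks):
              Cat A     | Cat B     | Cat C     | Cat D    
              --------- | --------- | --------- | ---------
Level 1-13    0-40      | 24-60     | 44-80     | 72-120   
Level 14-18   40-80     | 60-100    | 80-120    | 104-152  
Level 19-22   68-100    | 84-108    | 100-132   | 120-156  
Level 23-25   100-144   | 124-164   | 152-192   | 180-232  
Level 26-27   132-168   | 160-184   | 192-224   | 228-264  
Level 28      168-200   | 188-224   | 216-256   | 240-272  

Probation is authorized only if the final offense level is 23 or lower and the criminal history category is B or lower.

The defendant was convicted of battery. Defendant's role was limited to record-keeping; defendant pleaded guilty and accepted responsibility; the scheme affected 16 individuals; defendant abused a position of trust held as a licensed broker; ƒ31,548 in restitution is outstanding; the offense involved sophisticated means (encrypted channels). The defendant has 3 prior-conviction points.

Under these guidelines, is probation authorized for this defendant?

No

Base offense level for battery: 17.
A1 applies: 17 + 2 = 19.
A2 applies (level before this adjustment is 19 ≥ 19, so +3): 19 + 3 = 22.
A3 does not apply.
A4 applies: 22 − 2 = 20.
A5 applies: 20 + 3 = 23.
A6 applies (level before this adjustment is 23 ≥ 18, so +6): 23 + 6 = 29.
A7 applies: 29 − 2 = 27.
Final offense level: 27.
Criminal history: 3 prior points → Category A (0-6).
Level 27 falls in the 26-27 band.
Grid: Level 26-27 × Category A = 132-168 weeks.
Probation check: level 27 > 23 and category A ≤ B → not eligible.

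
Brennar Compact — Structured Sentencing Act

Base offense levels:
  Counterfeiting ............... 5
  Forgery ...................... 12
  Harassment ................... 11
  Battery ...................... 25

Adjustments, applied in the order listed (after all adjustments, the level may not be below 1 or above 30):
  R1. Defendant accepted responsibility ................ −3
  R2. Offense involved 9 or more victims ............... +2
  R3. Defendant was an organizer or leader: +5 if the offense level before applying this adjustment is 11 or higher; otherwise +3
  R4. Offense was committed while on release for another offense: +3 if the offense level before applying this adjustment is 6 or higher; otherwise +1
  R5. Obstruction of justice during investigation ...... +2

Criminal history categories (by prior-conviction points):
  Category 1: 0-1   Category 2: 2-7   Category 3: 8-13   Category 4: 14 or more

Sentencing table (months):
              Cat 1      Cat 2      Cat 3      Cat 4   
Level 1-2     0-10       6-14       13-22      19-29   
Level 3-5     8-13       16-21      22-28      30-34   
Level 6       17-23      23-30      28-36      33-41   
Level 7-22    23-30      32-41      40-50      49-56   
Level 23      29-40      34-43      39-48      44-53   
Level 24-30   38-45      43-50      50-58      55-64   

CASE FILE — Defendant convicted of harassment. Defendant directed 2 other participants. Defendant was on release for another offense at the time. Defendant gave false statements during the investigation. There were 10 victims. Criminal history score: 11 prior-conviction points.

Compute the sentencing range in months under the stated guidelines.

Base offense level for harassment: 11.
R1 does not apply.
R2 applies: 11 + 2 = 13.
R3 applies (level before this adjustment is 13 ≥ 11, so +5): 13 + 5 = 18.
R4 applies (level before this adjustment is 18 ≥ 6, so +3): 18 + 3 = 21.
R5 applies: 21 + 2 = 23.
Final offense level: 23.
Criminal history: 11 prior points → Category 3 (8-13).
Level 23 falls in the 23 band.
Grid: Level 23 × Category 3 = 39-48 months.

39-48 months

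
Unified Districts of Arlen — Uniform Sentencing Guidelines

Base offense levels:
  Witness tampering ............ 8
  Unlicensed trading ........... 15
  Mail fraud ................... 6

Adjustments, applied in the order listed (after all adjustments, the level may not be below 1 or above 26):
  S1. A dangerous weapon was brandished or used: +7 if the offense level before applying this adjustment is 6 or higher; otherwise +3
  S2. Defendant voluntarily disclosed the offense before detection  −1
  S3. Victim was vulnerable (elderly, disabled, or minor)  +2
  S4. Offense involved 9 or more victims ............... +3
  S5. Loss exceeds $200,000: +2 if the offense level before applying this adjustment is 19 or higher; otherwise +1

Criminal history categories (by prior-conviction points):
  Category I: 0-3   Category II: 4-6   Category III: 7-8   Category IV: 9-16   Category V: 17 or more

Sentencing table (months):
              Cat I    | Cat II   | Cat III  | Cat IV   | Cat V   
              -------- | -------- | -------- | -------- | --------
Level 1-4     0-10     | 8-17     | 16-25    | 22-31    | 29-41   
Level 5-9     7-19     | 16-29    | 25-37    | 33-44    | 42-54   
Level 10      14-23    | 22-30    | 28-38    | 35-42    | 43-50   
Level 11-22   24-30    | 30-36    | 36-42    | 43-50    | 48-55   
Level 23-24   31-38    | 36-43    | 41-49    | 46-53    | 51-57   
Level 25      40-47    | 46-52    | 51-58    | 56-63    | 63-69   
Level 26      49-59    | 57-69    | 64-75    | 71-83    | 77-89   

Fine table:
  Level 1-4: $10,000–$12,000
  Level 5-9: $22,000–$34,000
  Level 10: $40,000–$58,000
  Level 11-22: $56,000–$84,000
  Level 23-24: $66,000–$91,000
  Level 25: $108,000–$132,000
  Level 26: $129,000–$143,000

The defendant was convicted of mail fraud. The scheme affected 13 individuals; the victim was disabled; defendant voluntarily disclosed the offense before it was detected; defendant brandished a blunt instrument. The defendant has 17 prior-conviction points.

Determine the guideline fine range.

$56,000–$84,000

Base offense level for mail fraud: 6.
S1 applies (level before this adjustment is 6 ≥ 6, so +7): 6 + 7 = 13.
S2 applies: 13 − 1 = 12.
S3 applies: 12 + 2 = 14.
S4 applies: 14 + 3 = 17.
S5 does not apply.
Final offense level: 17.
Level 17 falls in the 11-22 band.
Fine table: Level 11-22 → $56,000–$84,000.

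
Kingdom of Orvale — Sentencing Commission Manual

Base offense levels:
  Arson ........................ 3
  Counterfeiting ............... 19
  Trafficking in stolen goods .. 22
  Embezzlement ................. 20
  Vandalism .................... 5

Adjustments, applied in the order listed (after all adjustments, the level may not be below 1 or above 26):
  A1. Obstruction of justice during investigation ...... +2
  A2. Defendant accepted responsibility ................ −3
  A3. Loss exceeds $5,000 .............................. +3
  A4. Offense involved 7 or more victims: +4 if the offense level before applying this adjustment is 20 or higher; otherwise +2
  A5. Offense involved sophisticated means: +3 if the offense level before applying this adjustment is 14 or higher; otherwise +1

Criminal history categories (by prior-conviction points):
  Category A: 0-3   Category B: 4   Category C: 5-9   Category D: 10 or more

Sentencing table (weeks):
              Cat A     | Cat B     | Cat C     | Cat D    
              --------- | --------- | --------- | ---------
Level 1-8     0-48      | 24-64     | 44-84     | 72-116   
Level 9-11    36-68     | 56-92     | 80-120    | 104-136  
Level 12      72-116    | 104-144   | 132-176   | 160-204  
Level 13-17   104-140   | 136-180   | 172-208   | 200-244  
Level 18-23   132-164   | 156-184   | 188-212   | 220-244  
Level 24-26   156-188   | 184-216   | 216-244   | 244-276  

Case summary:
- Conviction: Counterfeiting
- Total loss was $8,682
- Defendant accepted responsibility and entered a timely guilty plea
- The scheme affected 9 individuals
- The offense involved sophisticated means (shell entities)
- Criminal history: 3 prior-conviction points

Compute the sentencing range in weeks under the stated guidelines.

Base offense level for counterfeiting: 19.
A2 applies: 19 − 3 = 16.
A3 applies: 16 + 3 = 19.
A4 applies (level before this adjustment is 19 < 20, so +2): 19 + 2 = 21.
A5 applies (level before this adjustment is 21 ≥ 14, so +3): 21 + 3 = 24.
Final offense level: 24.
Criminal history: 3 prior points → Category A (0-3).
Level 24 falls in the 24-26 band.
Grid: Level 24-26 × Category A = 156-188 weeks.

156-188 weeks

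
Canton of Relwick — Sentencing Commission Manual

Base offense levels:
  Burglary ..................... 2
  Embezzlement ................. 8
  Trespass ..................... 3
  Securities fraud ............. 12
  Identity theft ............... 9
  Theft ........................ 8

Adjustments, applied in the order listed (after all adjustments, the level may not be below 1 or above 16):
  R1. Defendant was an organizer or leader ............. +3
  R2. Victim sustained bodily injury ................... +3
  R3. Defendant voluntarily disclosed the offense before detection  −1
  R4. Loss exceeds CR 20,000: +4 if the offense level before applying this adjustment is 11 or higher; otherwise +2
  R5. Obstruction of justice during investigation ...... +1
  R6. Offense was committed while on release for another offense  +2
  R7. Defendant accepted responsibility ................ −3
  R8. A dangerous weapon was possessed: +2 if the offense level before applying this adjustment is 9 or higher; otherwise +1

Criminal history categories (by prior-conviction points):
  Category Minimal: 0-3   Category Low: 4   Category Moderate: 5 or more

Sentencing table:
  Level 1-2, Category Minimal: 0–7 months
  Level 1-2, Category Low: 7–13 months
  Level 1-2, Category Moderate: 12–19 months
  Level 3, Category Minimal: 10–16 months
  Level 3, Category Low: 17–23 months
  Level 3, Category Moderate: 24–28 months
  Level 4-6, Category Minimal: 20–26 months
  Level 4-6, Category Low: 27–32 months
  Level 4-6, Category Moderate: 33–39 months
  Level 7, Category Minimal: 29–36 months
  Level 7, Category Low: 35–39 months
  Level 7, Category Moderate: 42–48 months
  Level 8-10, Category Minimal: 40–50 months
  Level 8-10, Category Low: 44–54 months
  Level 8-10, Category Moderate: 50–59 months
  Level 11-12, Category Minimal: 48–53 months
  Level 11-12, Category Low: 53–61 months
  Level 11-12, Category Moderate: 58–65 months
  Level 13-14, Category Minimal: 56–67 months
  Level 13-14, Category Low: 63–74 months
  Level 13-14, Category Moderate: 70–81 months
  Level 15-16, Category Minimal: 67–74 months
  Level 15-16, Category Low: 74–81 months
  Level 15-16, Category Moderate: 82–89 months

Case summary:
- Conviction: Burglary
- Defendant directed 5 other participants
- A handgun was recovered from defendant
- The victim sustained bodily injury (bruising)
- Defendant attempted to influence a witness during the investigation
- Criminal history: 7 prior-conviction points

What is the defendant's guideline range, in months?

58-65 months

Base offense level for burglary: 2.
R1 applies: 2 + 3 = 5.
R2 applies: 5 + 3 = 8.
R3 does not apply.
R4 does not apply.
R5 applies: 8 + 1 = 9.
R6 does not apply.
R8 applies (level before this adjustment is 9 ≥ 9, so +2): 9 + 2 = 11.
Final offense level: 11.
Criminal history: 7 prior points → Category Moderate (5+).
Level 11 falls in the 11-12 band.
Grid: Level 11-12 × Category Moderate = 58-65 months.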